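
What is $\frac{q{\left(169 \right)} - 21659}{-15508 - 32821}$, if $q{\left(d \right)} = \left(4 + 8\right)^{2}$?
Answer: $\frac{21515}{48329} \approx 0.44518$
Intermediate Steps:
$q{\left(d \right)} = 144$ ($q{\left(d \right)} = 12^{2} = 144$)
$\frac{q{\left(169 \right)} - 21659}{-15508 - 32821} = \frac{144 - 21659}{-15508 - 32821} = - \frac{21515}{-15508 - 32821} = - \frac{21515}{-48329} = \left(-21515\right) \left(- \frac{1}{48329}\right) = \frac{21515}{48329}$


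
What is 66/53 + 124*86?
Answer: 565258/53 ≈ 10665.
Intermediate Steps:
66/53 + 124*86 = 66*(1/53) + 10664 = 66/53 + 10664 = 565258/53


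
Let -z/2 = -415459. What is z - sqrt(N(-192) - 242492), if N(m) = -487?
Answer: 830918 - I*sqrt(242979) ≈ 8.3092e+5 - 492.93*I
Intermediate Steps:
z = 830918 (z = -2*(-415459) = 830918)
z - sqrt(N(-192) - 242492) = 830918 - sqrt(-487 - 242492) = 830918 - sqrt(-242979) = 830918 - I*sqrt(242979)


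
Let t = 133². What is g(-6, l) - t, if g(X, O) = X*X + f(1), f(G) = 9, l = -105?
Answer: -17644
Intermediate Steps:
t = 17689
g(X, O) = 9 + X² (g(X, O) = X*X + 9 = X² + 9 = 9 + X²)
g(-6, l) - t = (9 + (-6)²) - 1*17689 = (9 + 36) - 17689 = 45 - 17689 = -17644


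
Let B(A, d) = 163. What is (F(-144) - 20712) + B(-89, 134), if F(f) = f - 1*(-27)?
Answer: -20666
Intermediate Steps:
F(f) = 27 + f (F(f) = f + 27 = 27 + f)
(F(-144) - 20712) + B(-89, 134) = ((27 - 144) - 20712) + 163 = (-117 - 20712) + 163 = -20829 + 163 = -20666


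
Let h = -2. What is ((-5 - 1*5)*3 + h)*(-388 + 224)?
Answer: 5248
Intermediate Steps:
((-5 - 1*5)*3 + h)*(-388 + 224) = ((-5 - 1*5)*3 - 2)*(-388 + 224) = ((-5 - 5)*3 - 2)*(-164) = (-10*3 - 2)*(-164) = (-30 - 2)*(-164) = -32*(-164) = 5248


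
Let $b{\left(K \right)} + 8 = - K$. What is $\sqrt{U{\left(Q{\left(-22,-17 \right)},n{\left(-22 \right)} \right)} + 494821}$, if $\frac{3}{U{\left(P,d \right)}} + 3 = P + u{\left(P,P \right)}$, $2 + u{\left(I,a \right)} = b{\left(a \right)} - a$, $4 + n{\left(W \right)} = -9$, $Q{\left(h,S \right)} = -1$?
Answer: $\frac{\sqrt{1979283}}{2} \approx 703.43$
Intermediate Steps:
$b{\left(K \right)} = -8 - K$
$n{\left(W \right)} = -13$ ($n{\left(W \right)} = -4 - 9 = -13$)
$u{\left(I,a \right)} = -10 - 2 a$ ($u{\left(I,a \right)} = -2 - \left(8 + 2 a\right) = -10 - 2 a$)
$U{\left(P,d \right)} = \frac{3}{-13 - P}$ ($U{\left(P,d \right)} = \frac{3}{-3 + \left(P - \left(10 + 2 P\right)\right)} = \frac{3}{-3 - \left(10 + P\right)} = \frac{3}{-13 - P}$)
$\sqrt{U{\left(Q{\left(-22,-17 \right)},n{\left(-22 \right)} \right)} + 494821} = \sqrt{- \frac{3}{13 - 1} + 494821} = \sqrt{- \frac{3}{12} + 494821} = \sqrt{\left(-3\right) \frac{1}{12} + 494821} = \sqrt{- \frac{1}{4} + 494821} = \sqrt{\frac{1979283}{4}} = \frac{\sqrt{1979283}}{2}$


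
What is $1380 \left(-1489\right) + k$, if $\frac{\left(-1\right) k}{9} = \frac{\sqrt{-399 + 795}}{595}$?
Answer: $-2054820 - \frac{54 \sqrt{11}}{595} \approx -2.0548 \cdot 10^{6}$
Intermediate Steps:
$k = - \frac{54 \sqrt{11}}{595}$ ($k = - 9 \frac{\sqrt{-399 + 795}}{595} = - 9 \sqrt{396} \cdot \frac{1}{595} = - 9 \cdot 6 \sqrt{11} \cdot \frac{1}{595} = - 9 \frac{6 \sqrt{11}}{595} = - \frac{54 \sqrt{11}}{595} \approx -0.301$)
$1380 \left(-1489\right) + k = 1380 \left(-1489\right) - \frac{54 \sqrt{11}}{595} = -2054820 - \frac{54 \sqrt{11}}{595}$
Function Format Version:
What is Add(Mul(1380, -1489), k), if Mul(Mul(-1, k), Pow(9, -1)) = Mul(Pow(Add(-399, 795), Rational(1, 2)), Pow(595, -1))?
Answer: Add(-2054820, Mul(Rational(-54, 595), Pow(11, Rational(1, 2)))) ≈ -2.0548e+6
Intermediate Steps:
k = Mul(Rational(-54, 595), Pow(11, Rational(1, 2))) (k = Mul(-9, Mul(Pow(Add(-399, 795), Rational(1, 2)), Pow(595, -1))) = Mul(-9, Mul(Pow(396, Rational(1, 2)), Rational(1, 595))) = Mul(-9, Mul(Mul(6, Pow(11, Rational(1, 2))), Rational(1, 595))) = Mul(-9, Mul(Rational(6, 595), Pow(11, Rational(1, 2)))) = Mul(Rational(-54, 595), Pow(11, Rational(1, 2))) ≈ -0.30100)
Add(Mul(1380, -1489), k) = Add(Mul(1380, -1489), Mul(Rational(-54, 595), Pow(11, Rational(1, 2)))) = Add(-2054820, Mul(Rational(-54, 595), Pow(11, Rational(1, 2))))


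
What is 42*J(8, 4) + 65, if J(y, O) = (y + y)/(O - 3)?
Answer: 737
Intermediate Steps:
J(y, O) = 2*y/(-3 + O) (J(y, O) = (2*y)/(-3 + O) = 2*y/(-3 + O))
42*J(8, 4) + 65 = 42*(2*8/(-3 + 4)) + 65 = 42*(2*8/1) + 65 = 42*(2*8*1) + 65 = 42*16 + 65 = 672 + 65 = 737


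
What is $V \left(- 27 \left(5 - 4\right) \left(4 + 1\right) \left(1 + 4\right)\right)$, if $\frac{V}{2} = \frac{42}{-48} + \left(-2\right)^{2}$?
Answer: $- \frac{16875}{4} \approx -4218.8$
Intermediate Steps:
$V = \frac{25}{4}$ ($V = 2 \left(\frac{42}{-48} + \left(-2\right)^{2}\right) = 2 \left(42 \left(- \frac{1}{48}\right) + 4\right) = 2 \left(- \frac{7}{8} + 4\right) = 2 \cdot \frac{25}{8} = \frac{25}{4} \approx 6.25$)
$V \left(- 27 \left(5 - 4\right) \left(4 + 1\right) \left(1 + 4\right)\right) = \frac{25 \left(- 27 \left(5 - 4\right) \left(4 + 1\right) \left(1 + 4\right)\right)}{4} = \frac{25 \left(- 27 \cdot 1 \cdot 5 \cdot 5\right)}{4} = \frac{25 \left(- 27 \cdot 5 \cdot 5\right)}{4} = \frac{25 \left(\left(-27\right) 25\right)}{4} = \frac{25}{4} \left(-675\right) = - \frac{16875}{4}$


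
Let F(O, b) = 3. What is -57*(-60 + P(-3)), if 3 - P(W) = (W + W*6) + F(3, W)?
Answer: 2223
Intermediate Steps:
P(W) = -7*W (P(W) = 3 - ((W + W*6) + 3) = 3 - ((W + 6*W) + 3) = 3 - (7*W + 3) = 3 - (3 + 7*W) = 3 + (-3 - 7*W) = -7*W)
-57*(-60 + P(-3)) = -57*(-60 - 7*(-3)) = -57*(-60 + 21) = -57*(-39) = 2223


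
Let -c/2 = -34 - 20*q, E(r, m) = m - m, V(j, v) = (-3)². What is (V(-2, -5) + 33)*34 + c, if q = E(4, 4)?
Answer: 1496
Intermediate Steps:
V(j, v) = 9
E(r, m) = 0
q = 0
c = 68 (c = -2*(-34 - 20*0) = -2*(-34 + 0) = -2*(-34) = 68)
(V(-2, -5) + 33)*34 + c = (9 + 33)*34 + 68 = 42*34 + 68 = 1428 + 68 = 1496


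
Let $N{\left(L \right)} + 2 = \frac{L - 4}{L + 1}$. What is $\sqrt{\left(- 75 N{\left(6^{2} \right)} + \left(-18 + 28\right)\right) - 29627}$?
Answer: $\frac{i \sqrt{40429123}}{37} \approx 171.85 i$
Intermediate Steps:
$N{\left(L \right)} = -2 + \frac{-4 + L}{1 + L}$ ($N{\left(L \right)} = -2 + \frac{L - 4}{L + 1} = -2 + \frac{-4 + L}{1 + L}$)
$\sqrt{\left(- 75 N{\left(6^{2} \right)} + \left(-18 + 28\right)\right) - 29627} = \sqrt{\left(- 75 \frac{-6 - 6^{2}}{1 + 6^{2}} + \left(-18 + 28\right)\right) - 29627} = \sqrt{\left(- 75 \frac{-6 - 36}{1 + 36} + 10\right) - 29627} = \sqrt{\left(- 75 \frac{-6 - 36}{37} + 10\right) - 29627} = \sqrt{\left(- 75 \cdot \frac{1}{37} \left(-42\right) + 10\right) - 29627} = \sqrt{\left(\left(-75\right) \left(- \frac{42}{37}\right) + 10\right) - 29627} = \sqrt{\left(\frac{3150}{37} + 10\right) - 29627} = \sqrt{\frac{3520}{37} - 29627} = \sqrt{- \frac{1092679}{37}} = \frac{i \sqrt{40429123}}{37}$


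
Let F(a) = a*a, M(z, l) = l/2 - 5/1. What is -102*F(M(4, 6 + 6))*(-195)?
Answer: 19890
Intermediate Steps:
M(z, l) = -5 + l/2 (M(z, l) = l*(½) - 5*1 = l/2 - 5 = -5 + l/2)
F(a) = a²
-102*F(M(4, 6 + 6))*(-195) = -102*(-5 + (6 + 6)/2)²*(-195) = -102*(-5 + (½)*12)²*(-195) = -102*(-5 + 6)²*(-195) = -102*1²*(-195) = -102*1*(-195) = -102*(-195) = 19890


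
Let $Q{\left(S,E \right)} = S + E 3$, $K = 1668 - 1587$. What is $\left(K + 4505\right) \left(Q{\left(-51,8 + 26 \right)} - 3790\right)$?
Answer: $-17147054$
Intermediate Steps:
$K = 81$
$Q{\left(S,E \right)} = S + 3 E$
$\left(K + 4505\right) \left(Q{\left(-51,8 + 26 \right)} - 3790\right) = \left(81 + 4505\right) \left(\left(-51 + 3 \left(8 + 26\right)\right) - 3790\right) = 4586 \left(\left(-51 + 3 \cdot 34\right) - 3790\right) = 4586 \left(\left(-51 + 102\right) - 3790\right) = 4586 \left(51 - 3790\right) = 4586 \left(-3739\right) = -17147054$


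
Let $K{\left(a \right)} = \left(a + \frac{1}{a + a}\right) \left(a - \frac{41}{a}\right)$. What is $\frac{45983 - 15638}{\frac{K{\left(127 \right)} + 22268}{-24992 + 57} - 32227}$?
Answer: $- \frac{12204049382175}{12961564423573} \approx -0.94156$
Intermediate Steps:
$K{\left(a \right)} = \left(a + \frac{1}{2 a}\right) \left(a - \frac{41}{a}\right)$
$\frac{45983 - 15638}{\frac{K{\left(127 \right)} + 22268}{-24992 + 57} - 32227} = \frac{45983 - 15638}{\frac{\left(- \frac{81}{2} + 127^{2} - \frac{41}{2 \cdot 16129}\right) + 22268}{-24992 + 57} - 32227} = \frac{30345}{\frac{\left(- \frac{81}{2} + 16129 - \frac{41}{32258}\right) + 22268}{-24935} - 32227} = \frac{30345}{\left(\left(- \frac{81}{2} + 16129 - \frac{41}{32258}\right) + 22268\right) \left(- \frac{1}{24935}\right) - 32227} = \frac{30345}{\left(\frac{259491396}{16129} + 22268\right) \left(- \frac{1}{24935}\right) - 32227} = \frac{30345}{\frac{618651968}{16129} \left(- \frac{1}{24935}\right) - 32227} = \frac{30345}{- \frac{618651968}{402176615} - 32227} = \frac{30345}{- \frac{12961564423573}{402176615}} = 30345 \left(- \frac{402176615}{12961564423573}\right) = - \frac{12204049382175}{12961564423573}$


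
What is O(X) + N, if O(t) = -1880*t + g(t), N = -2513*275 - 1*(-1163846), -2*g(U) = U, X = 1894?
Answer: -3088896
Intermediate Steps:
g(U) = -U/2
N = 472771 (N = -691075 + 1163846 = 472771)
O(t) = -3761*t/2 (O(t) = -1880*t - t/2 = -3761*t/2)
O(X) + N = -3761/2*1894 + 472771 = -3561667 + 472771 = -3088896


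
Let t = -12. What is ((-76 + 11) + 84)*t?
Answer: -228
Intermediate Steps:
((-76 + 11) + 84)*t = ((-76 + 11) + 84)*(-12) = (-65 + 84)*(-12) = 19*(-12) = -228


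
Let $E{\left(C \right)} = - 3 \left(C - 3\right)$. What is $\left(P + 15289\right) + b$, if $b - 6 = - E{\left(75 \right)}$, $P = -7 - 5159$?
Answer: $10345$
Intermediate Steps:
$P = -5166$ ($P = -7 - 5159 = -5166$)
$E{\left(C \right)} = 9 - 3 C$ ($E{\left(C \right)} = - 3 \left(-3 + C\right) = 9 - 3 C$)
$b = 222$ ($b = 6 - \left(9 - 225\right) = 6 - -216 = 6 + 216 = 222$)
$\left(P + 15289\right) + b = \left(-5166 + 15289\right) + 222 = 10123 + 222 = 10345$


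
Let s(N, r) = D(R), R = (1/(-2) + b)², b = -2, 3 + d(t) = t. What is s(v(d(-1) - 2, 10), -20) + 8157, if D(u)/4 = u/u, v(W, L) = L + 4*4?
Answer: 8161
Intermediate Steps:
d(t) = -3 + t
v(W, L) = 16 + L (v(W, L) = L + 16 = 16 + L)
R = 25/4 (R = (1/(-2) - 2)² = (-½ - 2)² = (-5/2)² = 25/4 ≈ 6.2500)
D(u) = 4 (D(u) = 4*(u/u) = 4*1 = 4)
s(N, r) = 4
s(v(d(-1) - 2, 10), -20) + 8157 = 4 + 8157 = 8161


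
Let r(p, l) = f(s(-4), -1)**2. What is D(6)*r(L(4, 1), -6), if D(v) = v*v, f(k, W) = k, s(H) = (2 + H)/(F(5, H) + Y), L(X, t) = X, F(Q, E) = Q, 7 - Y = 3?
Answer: 16/9 ≈ 1.7778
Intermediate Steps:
Y = 4 (Y = 7 - 1*3 = 7 - 3 = 4)
s(H) = 2/9 + H/9 (s(H) = (2 + H)/(5 + 4) = (2 + H)/9 = (2 + H)*(1/9) = 2/9 + H/9)
r(p, l) = 4/81 (r(p, l) = (2/9 + (1/9)*(-4))**2 = (2/9 - 4/9)**2 = (-2/9)**2 = 4/81)
D(v) = v**2
D(6)*r(L(4, 1), -6) = 6**2*(4/81) = 36*(4/81) = 16/9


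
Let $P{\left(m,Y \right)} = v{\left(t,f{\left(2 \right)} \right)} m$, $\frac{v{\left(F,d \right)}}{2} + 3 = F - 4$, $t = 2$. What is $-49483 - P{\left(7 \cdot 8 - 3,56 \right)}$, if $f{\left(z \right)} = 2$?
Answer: $-48953$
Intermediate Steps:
$v{\left(F,d \right)} = -14 + 2 F$ ($v{\left(F,d \right)} = -6 + 2 \left(F - 4\right) = -6 + 2 \left(-4 + F\right) = -6 + \left(-8 + 2 F\right) = -14 + 2 F$)
$P{\left(m,Y \right)} = - 10 m$ ($P{\left(m,Y \right)} = \left(-14 + 2 \cdot 2\right) m = \left(-14 + 4\right) m = - 10 m$)
$-49483 - P{\left(7 \cdot 8 - 3,56 \right)} = -49483 - - 10 \left(7 \cdot 8 - 3\right) = -49483 - - 10 \left(56 - 3\right) = -49483 - \left(-10\right) 53 = -49483 - -530 = -49483 + 530 = -48953$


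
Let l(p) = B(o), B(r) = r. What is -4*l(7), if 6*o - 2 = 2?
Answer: -8/3 ≈ -2.6667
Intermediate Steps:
o = 2/3 (o = 1/3 + (1/6)*2 = 1/3 + 1/3 = 2/3 ≈ 0.66667)
l(p) = 2/3
-4*l(7) = -4*2/3 = -8/3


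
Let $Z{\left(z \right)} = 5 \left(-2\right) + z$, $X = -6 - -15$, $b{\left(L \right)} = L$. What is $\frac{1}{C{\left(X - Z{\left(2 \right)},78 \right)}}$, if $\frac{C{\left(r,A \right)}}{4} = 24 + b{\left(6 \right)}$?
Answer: $\frac{1}{120} \approx 0.0083333$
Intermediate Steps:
$X = 9$ ($X = -6 + 15 = 9$)
$Z{\left(z \right)} = -10 + z$
$C{\left(r,A \right)} = 120$ ($C{\left(r,A \right)} = 4 \left(24 + 6\right) = 4 \cdot 30 = 120$)
$\frac{1}{C{\left(X - Z{\left(2 \right)},78 \right)}} = \frac{1}{120}$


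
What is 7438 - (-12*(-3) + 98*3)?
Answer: 7108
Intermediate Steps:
7438 - (-12*(-3) + 98*3) = 7438 - (36 + 294) = 7438 - 1*330 = 7438 - 330 = 7108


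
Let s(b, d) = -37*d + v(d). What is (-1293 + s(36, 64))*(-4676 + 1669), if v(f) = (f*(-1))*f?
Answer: 23325299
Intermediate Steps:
v(f) = -f² (v(f) = (-f)*f = -f²)
s(b, d) = -d² - 37*d (s(b, d) = -37*d - d² = -d² - 37*d)
(-1293 + s(36, 64))*(-4676 + 1669) = (-1293 + 64*(-37 - 1*64))*(-4676 + 1669) = (-1293 + 64*(-37 - 64))*(-3007) = (-1293 + 64*(-101))*(-3007) = (-1293 - 6464)*(-3007) = -7757*(-3007) = 23325299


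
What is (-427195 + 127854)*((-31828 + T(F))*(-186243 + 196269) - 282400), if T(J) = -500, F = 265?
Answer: 97107096870448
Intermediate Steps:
(-427195 + 127854)*((-31828 + T(F))*(-186243 + 196269) - 282400) = (-427195 + 127854)*((-31828 - 500)*(-186243 + 196269) - 282400) = -299341*(-32328*10026 - 282400) = -299341*(-324120528 - 282400) = -299341*(-324402928) = 97107096870448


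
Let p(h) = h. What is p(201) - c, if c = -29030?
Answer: 29231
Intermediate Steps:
p(201) - c = 201 - 1*(-29030) = 201 + 29030 = 29231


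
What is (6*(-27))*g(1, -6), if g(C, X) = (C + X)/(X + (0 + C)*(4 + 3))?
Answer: 810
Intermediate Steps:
g(C, X) = (C + X)/(X + 7*C) (g(C, X) = (C + X)/(X + C*7) = (C + X)/(X + 7*C))
(6*(-27))*g(1, -6) = (6*(-27))*((1 - 6)/(-6 + 7*1)) = -162*(-5)/(-6 + 7) = -162*(-5)/1 = -162*(-5) = 810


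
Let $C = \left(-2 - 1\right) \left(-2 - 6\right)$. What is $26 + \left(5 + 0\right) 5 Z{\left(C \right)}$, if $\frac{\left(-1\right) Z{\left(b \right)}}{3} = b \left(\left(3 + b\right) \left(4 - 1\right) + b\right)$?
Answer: $-188974$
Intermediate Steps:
$C = 24$ ($C = \left(-3\right) \left(-8\right) = 24$)
$Z{\left(b \right)} = - 3 b \left(9 + 4 b\right)$ ($Z{\left(b \right)} = - 3 b \left(\left(3 + b\right) \left(4 - 1\right) + b\right) = - 3 b \left(\left(3 + b\right) 3 + b\right) = - 3 b \left(\left(9 + 3 b\right) + b\right) = - 3 b \left(9 + 4 b\right)$)
$26 + \left(5 + 0\right) 5 Z{\left(C \right)} = 26 + \left(5 + 0\right) 5 \left(\left(-3\right) 24 \left(9 + 4 \cdot 24\right)\right) = 26 + 5 \cdot 5 \left(\left(-3\right) 24 \left(9 + 96\right)\right) = 26 + 25 \left(\left(-3\right) 24 \cdot 105\right) = 26 + 25 \left(-7560\right) = 26 - 189000 = -188974$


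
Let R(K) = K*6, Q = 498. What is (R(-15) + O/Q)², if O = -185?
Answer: 2025450025/248004 ≈ 8167.0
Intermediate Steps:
R(K) = 6*K
(R(-15) + O/Q)² = (6*(-15) - 185/498)² = (-90 - 185*1/498)² = (-90 - 185/498)² = (-45005/498)² = 2025450025/248004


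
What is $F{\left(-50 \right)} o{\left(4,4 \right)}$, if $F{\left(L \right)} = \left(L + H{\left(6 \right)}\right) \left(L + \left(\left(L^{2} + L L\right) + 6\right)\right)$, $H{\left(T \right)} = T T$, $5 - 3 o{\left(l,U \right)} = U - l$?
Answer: $-115640$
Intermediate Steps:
$o{\left(l,U \right)} = \frac{5}{3} - \frac{U}{3} + \frac{l}{3}$ ($o{\left(l,U \right)} = \frac{5}{3} - \frac{U - l}{3} = \frac{5}{3} - \left(- \frac{l}{3} + \frac{U}{3}\right) = \frac{5}{3} - \frac{U}{3} + \frac{l}{3}$)
$H{\left(T \right)} = T^{2}$
$F{\left(L \right)} = \left(36 + L\right) \left(6 + L + 2 L^{2}\right)$ ($F{\left(L \right)} = \left(L + 6^{2}\right) \left(L + \left(\left(L^{2} + L L\right) + 6\right)\right) = \left(L + 36\right) \left(L + \left(\left(L^{2} + L^{2}\right) + 6\right)\right) = \left(36 + L\right) \left(L + \left(2 L^{2} + 6\right)\right) = \left(36 + L\right) \left(L + \left(6 + 2 L^{2}\right)\right) = \left(36 + L\right) \left(6 + L + 2 L^{2}\right)$)
$F{\left(-50 \right)} o{\left(4,4 \right)} = \left(216 + 2 \left(-50\right)^{3} + 42 \left(-50\right) + 73 \left(-50\right)^{2}\right) \left(\frac{5}{3} - \frac{4}{3} + \frac{1}{3} \cdot 4\right) = \left(216 + 2 \left(-125000\right) - 2100 + 73 \cdot 2500\right) \left(\frac{5}{3} - \frac{4}{3} + \frac{4}{3}\right) = \left(216 - 250000 - 2100 + 182500\right) \frac{5}{3} = \left(-69384\right) \frac{5}{3} = -115640$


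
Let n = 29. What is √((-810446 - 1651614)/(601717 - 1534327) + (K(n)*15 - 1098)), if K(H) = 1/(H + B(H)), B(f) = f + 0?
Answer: I*√32041324611892218/5409138 ≈ 33.092*I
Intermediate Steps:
B(f) = f
K(H) = 1/(2*H) (K(H) = 1/(H + H) = 1/(2*H))
√((-810446 - 1651614)/(601717 - 1534327) + (K(n)*15 - 1098)) = √((-810446 - 1651614)/(601717 - 1534327) + (((½)/29)*15 - 1098)) = √(-2462060/(-932610) + (((½)*(1/29))*15 - 1098)) = √(-2462060*(-1/932610) + ((1/58)*15 - 1098)) = √(246206/93261 + (15/58 - 1098)) = √(246206/93261 - 63669/58) = √(-5923554661/5409138) = I*√32041324611892218/5409138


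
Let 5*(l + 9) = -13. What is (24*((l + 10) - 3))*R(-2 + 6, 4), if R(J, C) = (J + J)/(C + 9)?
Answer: -4416/65 ≈ -67.938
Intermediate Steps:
l = -58/5 (l = -9 + (1/5)*(-13) = -9 - 13/5 = -58/5 ≈ -11.600)
R(J, C) = 2*J/(9 + C) (R(J, C) = (2*J)/(9 + C) = 2*J/(9 + C))
(24*((l + 10) - 3))*R(-2 + 6, 4) = (24*((-58/5 + 10) - 3))*(2*(-2 + 6)/(9 + 4)) = (24*(-8/5 - 3))*(2*4/13) = (24*(-23/5))*(2*4*(1/13)) = -552/5*8/13 = -4416/65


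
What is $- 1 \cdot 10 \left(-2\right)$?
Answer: $20$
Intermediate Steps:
$- 1 \cdot 10 \left(-2\right) = - 10 \left(-2\right) = \left(-1\right) \left(-20\right) = 20$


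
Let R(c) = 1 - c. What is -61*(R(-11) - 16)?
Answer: 244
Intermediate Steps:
-61*(R(-11) - 16) = -61*((1 - 1*(-11)) - 16) = -61*((1 + 11) - 16) = -61*(12 - 16) = -61*(-4) = 244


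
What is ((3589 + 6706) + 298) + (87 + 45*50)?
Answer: 12930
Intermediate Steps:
((3589 + 6706) + 298) + (87 + 45*50) = (10295 + 298) + (87 + 2250) = 10593 + 2337 = 12930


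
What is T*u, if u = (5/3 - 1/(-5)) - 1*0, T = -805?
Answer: -4508/3 ≈ -1502.7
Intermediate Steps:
u = 28/15 (u = (5*(⅓) - 1*(-⅕)) + 0 = (5/3 + ⅕) + 0 = 28/15 + 0 = 28/15 ≈ 1.8667)
T*u = -805*28/15 = -4508/3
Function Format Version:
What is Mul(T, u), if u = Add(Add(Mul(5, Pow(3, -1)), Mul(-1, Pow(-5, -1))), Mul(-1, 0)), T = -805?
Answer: Rational(-4508, 3) ≈ -1502.7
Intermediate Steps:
u = Rational(28, 15) (u = Add(Add(Mul(5, Rational(1, 3)), Mul(-1, Rational(-1, 5))), 0) = Add(Add(Rational(5, 3), Rational(1, 5)), 0) = Add(Rational(28, 15), 0) = Rational(28, 15) ≈ 1.8667)
Mul(T, u) = Mul(-805, Rational(28, 15)) = Rational(-4508, 3)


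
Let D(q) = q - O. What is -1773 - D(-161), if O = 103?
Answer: -1509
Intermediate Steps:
D(q) = -103 + q (D(q) = q - 1*103 = q - 103 = -103 + q)
-1773 - D(-161) = -1773 - (-103 - 161) = -1773 - 1*(-264) = -1773 + 264 = -1509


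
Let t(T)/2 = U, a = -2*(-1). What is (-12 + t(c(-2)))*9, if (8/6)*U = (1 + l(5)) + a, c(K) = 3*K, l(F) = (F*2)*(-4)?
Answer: -1215/2 ≈ -607.50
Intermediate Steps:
l(F) = -8*F (l(F) = (2*F)*(-4) = -8*F)
a = 2
U = -111/4 (U = 3*((1 - 8*5) + 2)/4 = 3*((1 - 40) + 2)/4 = 3*(-39 + 2)/4 = (3/4)*(-37) = -111/4 ≈ -27.750)
t(T) = -111/2 (t(T) = 2*(-111/4) = -111/2)
(-12 + t(c(-2)))*9 = (-12 - 111/2)*9 = -135/2*9 = -1215/2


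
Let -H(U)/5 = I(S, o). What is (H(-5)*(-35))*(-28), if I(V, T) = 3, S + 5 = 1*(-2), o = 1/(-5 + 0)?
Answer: -14700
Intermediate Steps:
o = -⅕ (o = 1/(-5) = -⅕ ≈ -0.20000)
S = -7 (S = -5 + 1*(-2) = -5 - 2 = -7)
H(U) = -15 (H(U) = -5*3 = -15)
(H(-5)*(-35))*(-28) = -15*(-35)*(-28) = 525*(-28) = -14700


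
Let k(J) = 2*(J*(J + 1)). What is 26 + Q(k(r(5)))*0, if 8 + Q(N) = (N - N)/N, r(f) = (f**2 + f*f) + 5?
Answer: 26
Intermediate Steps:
r(f) = 5 + 2*f**2 (r(f) = (f**2 + f**2) + 5 = 2*f**2 + 5 = 5 + 2*f**2)
k(J) = 2*J*(1 + J) (k(J) = 2*(J*(1 + J)) = 2*J*(1 + J))
Q(N) = -8 (Q(N) = -8 + (N - N)/N = -8 + 0/N = -8 + 0 = -8)
26 + Q(k(r(5)))*0 = 26 - 8*0 = 26 + 0 = 26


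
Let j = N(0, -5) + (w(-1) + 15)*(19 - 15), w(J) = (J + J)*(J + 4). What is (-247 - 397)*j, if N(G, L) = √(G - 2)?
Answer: -23184 - 644*I*√2 ≈ -23184.0 - 910.75*I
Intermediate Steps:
N(G, L) = √(-2 + G)
w(J) = 2*J*(4 + J) (w(J) = (2*J)*(4 + J) = 2*J*(4 + J))
j = 36 + I*√2 (j = √(-2 + 0) + (2*(-1)*(4 - 1) + 15)*(19 - 15) = √(-2) + (2*(-1)*3 + 15)*4 = I*√2 + (-6 + 15)*4 = I*√2 + 9*4 = I*√2 + 36 = 36 + I*√2 ≈ 36.0 + 1.4142*I)
(-247 - 397)*j = (-247 - 397)*(36 + I*√2) = -644*(36 + I*√2) = -23184 - 644*I*√2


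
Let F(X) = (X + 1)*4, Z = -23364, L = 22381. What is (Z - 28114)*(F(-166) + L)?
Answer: -1118153638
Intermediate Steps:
F(X) = 4 + 4*X (F(X) = (1 + X)*4 = 4 + 4*X)
(Z - 28114)*(F(-166) + L) = (-23364 - 28114)*((4 + 4*(-166)) + 22381) = -51478*((4 - 664) + 22381) = -51478*(-660 + 22381) = -51478*21721 = -1118153638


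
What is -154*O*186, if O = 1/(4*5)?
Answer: -7161/5 ≈ -1432.2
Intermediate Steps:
O = 1/20 ≈ 0.050000
-154*O*186 = -154*1/20*186 = -77/10*186 = -7161/5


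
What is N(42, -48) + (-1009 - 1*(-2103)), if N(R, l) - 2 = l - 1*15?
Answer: 1033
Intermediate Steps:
N(R, l) = -13 + l (N(R, l) = 2 + (l - 1*15) = 2 + (l - 15) = 2 + (-15 + l) = -13 + l)
N(42, -48) + (-1009 - 1*(-2103)) = (-13 - 48) + (-1009 - 1*(-2103)) = -61 + (-1009 + 2103) = -61 + 1094 = 1033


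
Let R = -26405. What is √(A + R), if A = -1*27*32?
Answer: I*√27269 ≈ 165.13*I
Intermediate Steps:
A = -864 (A = -27*32 = -864)
√(A + R) = √(-864 - 26405) = √(-27269) = I*√27269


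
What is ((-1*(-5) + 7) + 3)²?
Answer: 225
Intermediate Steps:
((-1*(-5) + 7) + 3)² = ((5 + 7) + 3)² = (12 + 3)² = 15² = 225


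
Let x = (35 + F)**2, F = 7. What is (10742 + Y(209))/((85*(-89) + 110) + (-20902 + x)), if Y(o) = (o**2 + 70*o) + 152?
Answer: -69205/26593 ≈ -2.6024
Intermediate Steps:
Y(o) = 152 + o**2 + 70*o
x = 1764 (x = (35 + 7)**2 = 42**2 = 1764)
(10742 + Y(209))/((85*(-89) + 110) + (-20902 + x)) = (10742 + (152 + 209**2 + 70*209))/((85*(-89) + 110) + (-20902 + 1764)) = (10742 + (152 + 43681 + 14630))/((-7565 + 110) - 19138) = (10742 + 58463)/(-7455 - 19138) = 69205/(-26593) = 69205*(-1/26593) = -69205/26593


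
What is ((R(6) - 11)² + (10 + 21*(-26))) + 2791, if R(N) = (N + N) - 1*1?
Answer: 2255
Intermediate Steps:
R(N) = -1 + 2*N (R(N) = 2*N - 1 = -1 + 2*N)
((R(6) - 11)² + (10 + 21*(-26))) + 2791 = (((-1 + 2*6) - 11)² + (10 + 21*(-26))) + 2791 = (((-1 + 12) - 11)² + (10 - 546)) + 2791 = ((11 - 11)² - 536) + 2791 = (0² - 536) + 2791 = (0 - 536) + 2791 = -536 + 2791 = 2255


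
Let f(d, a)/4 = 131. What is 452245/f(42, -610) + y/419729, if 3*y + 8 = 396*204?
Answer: 569503351439/659813988 ≈ 863.13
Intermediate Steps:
f(d, a) = 524 (f(d, a) = 4*131 = 524)
y = 80776/3 (y = -8/3 + (396*204)/3 = -8/3 + (1/3)*80784 = -8/3 + 26928 = 80776/3 ≈ 26925.)
452245/f(42, -610) + y/419729 = 452245/524 + (80776/3)/419729 = 452245*(1/524) + (80776/3)*(1/419729) = 452245/524 + 80776/1259187 = 569503351439/659813988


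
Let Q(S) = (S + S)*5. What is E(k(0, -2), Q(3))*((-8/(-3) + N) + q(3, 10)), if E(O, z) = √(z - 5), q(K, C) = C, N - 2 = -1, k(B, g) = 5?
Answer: 205/3 ≈ 68.333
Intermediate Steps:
N = 1 (N = 2 - 1 = 1)
Q(S) = 10*S (Q(S) = (2*S)*5 = 10*S)
E(O, z) = √(-5 + z)
E(k(0, -2), Q(3))*((-8/(-3) + N) + q(3, 10)) = √(-5 + 10*3)*((-8/(-3) + 1) + 10) = √(-5 + 30)*((-8*(-1)/3 + 1) + 10) = √25*((-2*(-4/3) + 1) + 10) = 5*((8/3 + 1) + 10) = 5*(11/3 + 10) = 5*(41/3) = 205/3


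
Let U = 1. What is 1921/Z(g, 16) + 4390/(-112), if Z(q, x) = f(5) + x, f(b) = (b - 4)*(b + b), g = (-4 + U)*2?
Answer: 25253/728 ≈ 34.688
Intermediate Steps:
g = -6 (g = (-4 + 1)*2 = -3*2 = -6)
f(b) = 2*b*(-4 + b) (f(b) = (-4 + b)*(2*b) = 2*b*(-4 + b))
Z(q, x) = 10 + x (Z(q, x) = 2*5*(-4 + 5) + x = 2*5*1 + x = 10 + x)
1921/Z(g, 16) + 4390/(-112) = 1921/(10 + 16) + 4390/(-112) = 1921/26 + 4390*(-1/112) = 1921*(1/26) - 2195/56 = 1921/26 - 2195/56 = 25253/728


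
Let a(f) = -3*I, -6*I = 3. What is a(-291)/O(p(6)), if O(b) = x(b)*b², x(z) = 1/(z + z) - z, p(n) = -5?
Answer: 3/245 ≈ 0.012245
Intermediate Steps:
I = -½ (I = -⅙*3 = -½ ≈ -0.50000)
a(f) = 3/2 (a(f) = -3*(-½) = 3/2)
x(z) = 1/(2*z) - z
O(b) = b²*(1/(2*b) - b) (O(b) = (1/(2*b) - b)*b² = b²*(1/(2*b) - b))
a(-291)/O(p(6)) = 3/(2*((½)*(-5) - 1*(-5)³)) = 3/(2*(-5/2 - 1*(-125))) = 3/(2*(-5/2 + 125)) = 3/(2*(245/2)) = (3/2)*(2/245) = 3/245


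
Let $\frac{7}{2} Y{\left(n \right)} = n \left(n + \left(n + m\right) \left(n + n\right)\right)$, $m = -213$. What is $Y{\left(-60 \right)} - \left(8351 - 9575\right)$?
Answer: $- \frac{3915432}{7} \approx -5.5935 \cdot 10^{5}$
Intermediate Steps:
$Y{\left(n \right)} = \frac{2 n \left(n + 2 n \left(-213 + n\right)\right)}{7}$ ($Y{\left(n \right)} = \frac{2 n \left(n + \left(n - 213\right) \left(n + n\right)\right)}{7} = \frac{2 n \left(n + \left(-213 + n\right) 2 n\right)}{7} = \frac{2 n \left(n + 2 n \left(-213 + n\right)\right)}{7}$)
$Y{\left(-60 \right)} - \left(8351 - 9575\right) = \frac{2 \left(-60\right)^{2} \left(-425 + 2 \left(-60\right)\right)}{7} - \left(8351 - 9575\right) = \frac{2}{7} \cdot 3600 \left(-425 - 120\right) - -1224 = \frac{2}{7} \cdot 3600 \left(-545\right) + 1224 = - \frac{3924000}{7} + 1224 = - \frac{3915432}{7}$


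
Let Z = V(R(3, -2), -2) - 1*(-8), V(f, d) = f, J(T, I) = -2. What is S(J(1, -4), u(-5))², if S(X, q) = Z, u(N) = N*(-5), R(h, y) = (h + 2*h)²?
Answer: 7921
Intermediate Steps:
R(h, y) = 9*h² (R(h, y) = (3*h)² = 9*h²)
u(N) = -5*N
Z = 89 (Z = 9*3² - 1*(-8) = 9*9 + 8 = 81 + 8 = 89)
S(X, q) = 89
S(J(1, -4), u(-5))² = 89² = 7921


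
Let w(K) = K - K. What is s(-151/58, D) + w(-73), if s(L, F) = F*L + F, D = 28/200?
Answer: -651/2900 ≈ -0.22448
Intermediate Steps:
D = 7/50 (D = 28*(1/200) = 7/50 ≈ 0.14000)
s(L, F) = F + F*L
w(K) = 0
s(-151/58, D) + w(-73) = 7*(1 - 151/58)/50 + 0 = (7/50)*(-93/58) + 0 = -651/2900 + 0 = -651/2900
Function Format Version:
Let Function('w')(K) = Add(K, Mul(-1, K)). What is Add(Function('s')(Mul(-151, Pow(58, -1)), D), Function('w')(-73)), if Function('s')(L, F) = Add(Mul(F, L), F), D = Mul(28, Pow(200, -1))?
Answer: Rational(-651, 2900) ≈ -0.22448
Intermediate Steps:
D = Rational(7, 50) (D = Mul(28, Rational(1, 200)) = Rational(7, 50) ≈ 0.14000)
Function('s')(L, F) = Add(F, Mul(F, L))
Function('w')(K) = 0
Add(Function('s')(Mul(-151, Pow(58, -1)), D), Function('w')(-73)) = Add(Mul(Rational(7, 50), Add(1, Mul(-151, Pow(58, -1)))), 0) = Add(Mul(Rational(7, 50), Add(1, Mul(-151, Rational(1, 58)))), 0) = Add(Mul(Rational(7, 50), Add(1, Rational(-151, 58))), 0) = Add(Mul(Rational(7, 50), Rational(-93, 58)), 0) = Add(Rational(-651, 2900), 0) = Rational(-651, 2900)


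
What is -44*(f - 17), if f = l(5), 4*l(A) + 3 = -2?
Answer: 803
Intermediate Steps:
l(A) = -5/4 (l(A) = -3/4 + (1/4)*(-2) = -3/4 - 1/2 = -5/4)
f = -5/4 ≈ -1.2500
-44*(f - 17) = -44*(-5/4 - 17) = -44*(-73/4) = 803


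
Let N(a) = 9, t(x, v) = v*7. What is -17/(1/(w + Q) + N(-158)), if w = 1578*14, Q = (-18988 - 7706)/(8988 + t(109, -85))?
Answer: -3151654854/1668531551 ≈ -1.8889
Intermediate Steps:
t(x, v) = 7*v
Q = -26694/8393 (Q = (-18988 - 7706)/(8988 + 7*(-85)) = -26694/(8988 - 595) = -26694/8393 ≈ -3.1805)
w = 22092
-17/(1/(w + Q) + N(-158)) = -17/(1/(22092 - 26694/8393) + 9) = -17/(1/(185391462/8393) + 9) = -17/(8393/185391462 + 9) = -17/(1668531551/185391462) = (185391462/1668531551)*(-17) = -3151654854/1668531551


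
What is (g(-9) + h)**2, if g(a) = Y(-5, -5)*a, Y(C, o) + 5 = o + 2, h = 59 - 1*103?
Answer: 784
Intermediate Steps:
h = -44 (h = 59 - 103 = -44)
Y(C, o) = -3 + o (Y(C, o) = -5 + (o + 2) = -5 + (2 + o) = -3 + o)
g(a) = -8*a (g(a) = (-3 - 5)*a = -8*a)
(g(-9) + h)**2 = (-8*(-9) - 44)**2 = (72 - 44)**2 = 28**2 = 784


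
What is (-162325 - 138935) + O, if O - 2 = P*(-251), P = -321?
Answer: -220687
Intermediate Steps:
O = 80573 (O = 2 - 321*(-251) = 2 + 80571 = 80573)
(-162325 - 138935) + O = (-162325 - 138935) + 80573 = -301260 + 80573 = -220687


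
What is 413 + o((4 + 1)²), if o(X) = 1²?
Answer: 414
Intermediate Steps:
o(X) = 1
413 + o((4 + 1)²) = 413 + 1 = 414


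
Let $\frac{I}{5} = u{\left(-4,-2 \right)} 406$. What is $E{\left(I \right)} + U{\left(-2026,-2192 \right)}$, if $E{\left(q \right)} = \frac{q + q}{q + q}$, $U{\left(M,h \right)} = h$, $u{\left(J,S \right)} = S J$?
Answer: $-2191$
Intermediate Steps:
$u{\left(J,S \right)} = J S$
$I = 16240$ ($I = 5 \left(-4\right) \left(-2\right) 406 = 5 \cdot 8 \cdot 406 = 5 \cdot 3248 = 16240$)
$E{\left(q \right)} = 1$ ($E{\left(q \right)} = \frac{2 q}{2 q} = 2 q \frac{1}{2 q} = 1$)
$E{\left(I \right)} + U{\left(-2026,-2192 \right)} = 1 - 2192 = -2191$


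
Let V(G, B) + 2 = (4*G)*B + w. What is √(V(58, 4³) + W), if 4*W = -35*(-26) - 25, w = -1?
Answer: √60265/2 ≈ 122.74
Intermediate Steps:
V(G, B) = -3 + 4*B*G (V(G, B) = -2 + ((4*G)*B - 1) = -2 + (4*B*G - 1) = -2 + (-1 + 4*B*G) = -3 + 4*B*G)
W = 885/4 (W = (-35*(-26) - 25)/4 = (910 - 25)/4 = (¼)*885 = 885/4 ≈ 221.25)
√(V(58, 4³) + W) = √((-3 + 4*4³*58) + 885/4) = √((-3 + 4*64*58) + 885/4) = √((-3 + 14848) + 885/4) = √(14845 + 885/4) = √(60265/4) = √60265/2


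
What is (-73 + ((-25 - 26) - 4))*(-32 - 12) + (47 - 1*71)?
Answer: 5608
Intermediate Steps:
(-73 + ((-25 - 26) - 4))*(-32 - 12) + (47 - 1*71) = (-73 + (-51 - 4))*(-44) + (47 - 71) = (-73 - 55)*(-44) - 24 = -128*(-44) - 24 = 5632 - 24 = 5608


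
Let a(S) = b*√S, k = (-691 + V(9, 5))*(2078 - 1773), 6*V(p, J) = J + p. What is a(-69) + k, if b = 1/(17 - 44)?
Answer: -630130/3 - I*√69/27 ≈ -2.1004e+5 - 0.30765*I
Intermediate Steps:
V(p, J) = J/6 + p/6 (V(p, J) = (J + p)/6 = J/6 + p/6)
k = -630130/3 (k = (-691 + ((⅙)*5 + (⅙)*9))*(2078 - 1773) = (-691 + (⅚ + 3/2))*305 = (-691 + 7/3)*305 = -2066/3*305 = -630130/3 ≈ -2.1004e+5)
b = -1/27 (b = 1/(-27) = -1/27 ≈ -0.037037)
a(S) = -√S/27
a(-69) + k = -I*√69/27 - 630130/3 = -630130/3 - I*√69/27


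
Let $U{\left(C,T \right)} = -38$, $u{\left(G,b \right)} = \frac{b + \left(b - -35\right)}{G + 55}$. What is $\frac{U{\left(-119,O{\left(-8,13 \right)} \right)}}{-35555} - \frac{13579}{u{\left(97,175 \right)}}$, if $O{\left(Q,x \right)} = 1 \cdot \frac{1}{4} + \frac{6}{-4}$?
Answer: $- \frac{14677157962}{2737735} \approx -5361.1$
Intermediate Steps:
$u{\left(G,b \right)} = \frac{35 + 2 b}{55 + G}$ ($u{\left(G,b \right)} = \frac{b + \left(b + 35\right)}{55 + G} = \frac{b + \left(35 + b\right)}{55 + G} = \frac{35 + 2 b}{55 + G}$)
$O{\left(Q,x \right)} = - \frac{5}{4}$ ($O{\left(Q,x \right)} = 1 \cdot \frac{1}{4} + 6 \left(- \frac{1}{4}\right) = \frac{1}{4} - \frac{3}{2} = - \frac{5}{4}$)
$\frac{U{\left(-119,O{\left(-8,13 \right)} \right)}}{-35555} - \frac{13579}{u{\left(97,175 \right)}} = - \frac{38}{-35555} - \frac{13579}{\frac{1}{55 + 97} \left(35 + 2 \cdot 175\right)} = \left(-38\right) \left(- \frac{1}{35555}\right) - \frac{13579}{\frac{1}{152} \left(35 + 350\right)} = \frac{38}{35555} - \frac{13579}{\frac{1}{152} \cdot 385} = \frac{38}{35555} - \frac{13579}{\frac{385}{152}} = \frac{38}{35555} - \frac{2064008}{385} = - \frac{14677157962}{2737735}$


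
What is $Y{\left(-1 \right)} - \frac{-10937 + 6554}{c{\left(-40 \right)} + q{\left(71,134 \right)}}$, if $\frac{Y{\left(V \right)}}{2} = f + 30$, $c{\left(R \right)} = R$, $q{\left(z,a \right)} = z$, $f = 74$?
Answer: $\frac{10831}{31} \approx 349.39$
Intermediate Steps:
$Y{\left(V \right)} = 208$ ($Y{\left(V \right)} = 2 \left(74 + 30\right) = 2 \cdot 104 = 208$)
$Y{\left(-1 \right)} - \frac{-10937 + 6554}{c{\left(-40 \right)} + q{\left(71,134 \right)}} = 208 - \frac{-10937 + 6554}{-40 + 71} = 208 - - \frac{4383}{31} = 208 + \frac{4383}{31} = \frac{10831}{31}$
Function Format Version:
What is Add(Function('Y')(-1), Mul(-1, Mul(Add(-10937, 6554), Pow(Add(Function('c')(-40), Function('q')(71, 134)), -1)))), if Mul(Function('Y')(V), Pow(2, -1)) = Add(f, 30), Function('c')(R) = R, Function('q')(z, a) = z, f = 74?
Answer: Rational(10831, 31) ≈ 349.39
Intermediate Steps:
Function('Y')(V) = 208 (Function('Y')(V) = Mul(2, Add(74, 30)) = Mul(2, 104) = 208)
Add(Function('Y')(-1), Mul(-1, Mul(Add(-10937, 6554), Pow(Add(Function('c')(-40), Function('q')(71, 134)), -1)))) = Add(208, Mul(-1, Mul(Add(-10937, 6554), Pow(Add(-40, 71), -1)))) = Add(208, Mul(-1, Mul(-4383, Pow(31, -1)))) = Add(208, Mul(-1, Mul(-4383, Rational(1, 31)))) = Add(208, Mul(-1, Rational(-4383, 31))) = Add(208, Rational(4383, 31)) = Rational(10831, 31)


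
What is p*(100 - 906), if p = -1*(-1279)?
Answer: -1030874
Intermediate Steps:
p = 1279
p*(100 - 906) = 1279*(100 - 906) = 1279*(-806) = -1030874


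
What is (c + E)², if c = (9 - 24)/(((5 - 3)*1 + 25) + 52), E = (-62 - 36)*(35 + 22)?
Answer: 194753633481/6241 ≈ 3.1206e+7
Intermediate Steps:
E = -5586 (E = -98*57 = -5586)
c = -15/79 (c = -15/((2*1 + 25) + 52) = -15/((2 + 25) + 52) = -15/(27 + 52) = -15/79 ≈ -0.18987)
(c + E)² = (-15/79 - 5586)² = (-441309/79)² = 194753633481/6241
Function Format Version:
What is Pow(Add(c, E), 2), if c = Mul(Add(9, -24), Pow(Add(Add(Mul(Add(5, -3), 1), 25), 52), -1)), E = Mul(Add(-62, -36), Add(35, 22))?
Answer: Rational(194753633481, 6241) ≈ 3.1206e+7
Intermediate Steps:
E = -5586 (E = Mul(-98, 57) = -5586)
c = Rational(-15, 79) (c = Mul(-15, Pow(Add(Add(Mul(2, 1), 25), 52), -1)) = Mul(-15, Pow(Add(Add(2, 25), 52), -1)) = Mul(-15, Pow(Add(27, 52), -1)) = Mul(-15, Pow(79, -1)) = Mul(-15, Rational(1, 79)) = Rational(-15, 79) ≈ -0.18987)
Pow(Add(c, E), 2) = Pow(Add(Rational(-15, 79), -5586), 2) = Pow(Rational(-441309, 79), 2) = Rational(194753633481, 6241)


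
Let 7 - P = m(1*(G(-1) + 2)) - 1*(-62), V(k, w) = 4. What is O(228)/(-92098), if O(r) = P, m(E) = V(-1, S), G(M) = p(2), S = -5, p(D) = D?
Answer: 59/92098 ≈ 0.00064062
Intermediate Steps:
G(M) = 2
m(E) = 4
P = -59 (P = 7 - (4 - 1*(-62)) = 7 - (4 + 62) = 7 - 1*66 = 7 - 66 = -59)
O(r) = -59
O(228)/(-92098) = -59/(-92098) = -59*(-1/92098) = 59/92098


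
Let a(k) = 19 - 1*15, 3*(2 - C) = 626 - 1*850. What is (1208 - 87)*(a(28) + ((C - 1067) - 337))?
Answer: -4450370/3 ≈ -1.4835e+6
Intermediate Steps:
C = 230/3 (C = 2 - (626 - 1*850)/3 = 2 - (626 - 850)/3 = 2 - ⅓*(-224) = 2 + 224/3 = 230/3 ≈ 76.667)
a(k) = 4 (a(k) = 19 - 15 = 4)
(1208 - 87)*(a(28) + ((C - 1067) - 337)) = (1208 - 87)*(4 + ((230/3 - 1067) - 337)) = 1121*(4 + (-2971/3 - 337)) = 1121*(4 - 3982/3) = 1121*(-3970/3) = -4450370/3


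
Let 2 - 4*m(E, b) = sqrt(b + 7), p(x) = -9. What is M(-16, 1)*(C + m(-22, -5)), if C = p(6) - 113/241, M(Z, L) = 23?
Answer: -99429/482 - 23*sqrt(2)/4 ≈ -214.42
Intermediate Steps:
m(E, b) = 1/2 - sqrt(7 + b)/4 (m(E, b) = 1/2 - sqrt(b + 7)/4 = 1/2 - sqrt(7 + b)/4)
C = -2282/241 (C = -9 - 113/241 = -2282/241 ≈ -9.4689)
M(-16, 1)*(C + m(-22, -5)) = 23*(-2282/241 + (1/2 - sqrt(7 - 5)/4)) = 23*(-2282/241 + (1/2 - sqrt(2)/4)) = 23*(-4323/482 - sqrt(2)/4) = -99429/482 - 23*sqrt(2)/4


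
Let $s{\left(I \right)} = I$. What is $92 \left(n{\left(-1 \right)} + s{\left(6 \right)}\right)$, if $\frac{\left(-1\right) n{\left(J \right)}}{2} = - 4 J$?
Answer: $-184$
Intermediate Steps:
$n{\left(J \right)} = 8 J$ ($n{\left(J \right)} = - 2 \left(- 4 J\right) = 8 J$)
$92 \left(n{\left(-1 \right)} + s{\left(6 \right)}\right) = 92 \left(8 \left(-1\right) + 6\right) = 92 \left(-8 + 6\right) = 92 \left(-2\right) = -184$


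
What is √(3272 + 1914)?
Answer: √5186 ≈ 72.014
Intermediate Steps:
√(3272 + 1914) = √5186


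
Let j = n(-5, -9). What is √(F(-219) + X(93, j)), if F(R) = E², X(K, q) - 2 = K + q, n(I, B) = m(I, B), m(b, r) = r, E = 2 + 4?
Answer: √122 ≈ 11.045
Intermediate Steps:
E = 6
n(I, B) = B
j = -9
X(K, q) = 2 + K + q (X(K, q) = 2 + (K + q) = 2 + K + q)
F(R) = 36 (F(R) = 6² = 36)
√(F(-219) + X(93, j)) = √(36 + (2 + 93 - 9)) = √(36 + 86) = √122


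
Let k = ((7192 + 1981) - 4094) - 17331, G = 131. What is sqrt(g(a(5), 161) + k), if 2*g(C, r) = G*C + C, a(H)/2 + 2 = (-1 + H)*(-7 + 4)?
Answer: 10*I*sqrt(141) ≈ 118.74*I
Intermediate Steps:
a(H) = 2 - 6*H (a(H) = -4 + 2*((-1 + H)*(-7 + 4)) = -4 + 2*((-1 + H)*(-3)) = -4 + 2*(3 - 3*H) = -4 + (6 - 6*H) = 2 - 6*H)
k = -12252 (k = (9173 - 4094) - 17331 = 5079 - 17331 = -12252)
g(C, r) = 66*C (g(C, r) = (131*C + C)/2 = (132*C)/2 = 66*C)
sqrt(g(a(5), 161) + k) = sqrt(66*(2 - 6*5) - 12252) = sqrt(66*(2 - 30) - 12252) = sqrt(66*(-28) - 12252) = sqrt(-1848 - 12252) = sqrt(-14100) = 10*I*sqrt(141)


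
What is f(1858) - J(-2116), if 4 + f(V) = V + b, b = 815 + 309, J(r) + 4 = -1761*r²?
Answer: 7884802998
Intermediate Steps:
J(r) = -4 - 1761*r²
b = 1124
f(V) = 1120 + V (f(V) = -4 + (V + 1124) = -4 + (1124 + V) = 1120 + V)
f(1858) - J(-2116) = (1120 + 1858) - (-4 - 1761*(-2116)²) = 2978 - (-4 - 1761*4477456) = 2978 - (-4 - 7884800016) = 2978 - 1*(-7884800020) = 2978 + 7884800020 = 7884802998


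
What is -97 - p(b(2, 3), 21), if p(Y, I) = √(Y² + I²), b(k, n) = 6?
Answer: -97 - 3*√53 ≈ -118.84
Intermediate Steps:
p(Y, I) = √(I² + Y²)
-97 - p(b(2, 3), 21) = -97 - √(21² + 6²) = -97 - √(441 + 36) = -97 - √477 = -97 - 3*√53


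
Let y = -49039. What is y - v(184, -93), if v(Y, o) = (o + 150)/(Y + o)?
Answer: -4462606/91 ≈ -49040.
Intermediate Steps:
v(Y, o) = (150 + o)/(Y + o)
y - v(184, -93) = -49039 - (150 - 93)/(184 - 93) = -49039 - 57/91 = -4462606/91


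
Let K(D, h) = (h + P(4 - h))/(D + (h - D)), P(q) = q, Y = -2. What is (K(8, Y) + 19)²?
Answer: 289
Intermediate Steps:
K(D, h) = 4/h (K(D, h) = (h + (4 - h))/(D + (h - D)) = 4/h)
(K(8, Y) + 19)² = (4/(-2) + 19)² = (4*(-½) + 19)² = (-2 + 19)² = 17² = 289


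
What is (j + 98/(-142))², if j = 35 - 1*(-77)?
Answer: 62457409/5041 ≈ 12390.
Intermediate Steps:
j = 112 (j = 35 + 77 = 112)
(j + 98/(-142))² = (112 + 98/(-142))² = (112 + 98*(-1/142))² = (112 - 49/71)² = (7903/71)² = 62457409/5041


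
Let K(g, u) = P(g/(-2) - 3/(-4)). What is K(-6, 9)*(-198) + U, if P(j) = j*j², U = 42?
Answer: -332781/32 ≈ -10399.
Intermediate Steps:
P(j) = j³
K(g, u) = (¾ - g/2)³ (K(g, u) = (g/(-2) - 3/(-4))³ = (g*(-½) - 3*(-¼))³ = (-g/2 + ¾)³ = (¾ - g/2)³)
K(-6, 9)*(-198) + U = -(-3 + 2*(-6))³/64*(-198) + 42 = -(-3 - 12)³/64*(-198) + 42 = -1/64*(-15)³*(-198) + 42 = -1/64*(-3375)*(-198) + 42 = (3375/64)*(-198) + 42 = -334125/32 + 42 = -332781/32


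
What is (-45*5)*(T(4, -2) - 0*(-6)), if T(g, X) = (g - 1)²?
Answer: -2025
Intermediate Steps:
T(g, X) = (-1 + g)²
(-45*5)*(T(4, -2) - 0*(-6)) = (-45*5)*((-1 + 4)² - 0*(-6)) = -225*(3² - 1*0) = -225*(9 + 0) = -225*9 = -2025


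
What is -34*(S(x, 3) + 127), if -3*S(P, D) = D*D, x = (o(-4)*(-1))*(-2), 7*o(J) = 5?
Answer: -4216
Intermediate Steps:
o(J) = 5/7 (o(J) = (1/7)*5 = 5/7)
x = 10/7 (x = ((5/7)*(-1))*(-2) = -5/7*(-2) = 10/7 ≈ 1.4286)
S(P, D) = -D**2/3 (S(P, D) = -D*D/3 = -D**2/3)
-34*(S(x, 3) + 127) = -34*(-1/3*3**2 + 127) = -34*(-1/3*9 + 127) = -34*(-3 + 127) = -34*124 = -4216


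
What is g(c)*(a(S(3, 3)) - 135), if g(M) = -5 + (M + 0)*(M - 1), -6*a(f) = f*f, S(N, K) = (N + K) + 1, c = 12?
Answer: -109093/6 ≈ -18182.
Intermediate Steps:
S(N, K) = 1 + K + N (S(N, K) = (K + N) + 1 = 1 + K + N)
a(f) = -f²/6 (a(f) = -f*f/6 = -f²/6)
g(M) = -5 + M*(-1 + M)
g(c)*(a(S(3, 3)) - 135) = (-5 + 12² - 1*12)*(-(1 + 3 + 3)²/6 - 135) = (-5 + 144 - 12)*(-⅙*7² - 135) = 127*(-⅙*49 - 135) = 127*(-49/6 - 135) = 127*(-859/6) = -109093/6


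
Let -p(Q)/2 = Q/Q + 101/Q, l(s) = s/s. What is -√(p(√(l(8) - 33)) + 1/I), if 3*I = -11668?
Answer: -√(-68079863 + 859397789*I*√2)/5834 ≈ -4.1088 - 4.3454*I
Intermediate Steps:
I = -11668/3 (I = (⅓)*(-11668) = -11668/3 ≈ -3889.3)
l(s) = 1
p(Q) = -2 - 202/Q (p(Q) = -2*(Q/Q + 101/Q) = -2*(1 + 101/Q) = -2 - 202/Q)
-√(p(√(l(8) - 33)) + 1/I) = -√((-2 - 202/√(1 - 33)) + 1/(-11668/3)) = -√((-2 - 202*(-I*√2/8)) - 3/11668) = -√((-2 - (-101)*I*√2/4) - 3/11668) = -√((-2 + 101*I*√2/4) - 3/11668) = -√(-23339/11668 + 101*I*√2/4)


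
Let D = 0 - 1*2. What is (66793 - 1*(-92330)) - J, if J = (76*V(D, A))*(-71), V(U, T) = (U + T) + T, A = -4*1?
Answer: 105163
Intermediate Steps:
D = -2 (D = 0 - 2 = -2)
A = -4
V(U, T) = U + 2*T (V(U, T) = (T + U) + T = U + 2*T)
J = 53960 (J = (76*(-2 + 2*(-4)))*(-71) = (76*(-2 - 8))*(-71) = (76*(-10))*(-71) = -760*(-71) = 53960)
(66793 - 1*(-92330)) - J = (66793 - 1*(-92330)) - 1*53960 = (66793 + 92330) - 53960 = 159123 - 53960 = 105163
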